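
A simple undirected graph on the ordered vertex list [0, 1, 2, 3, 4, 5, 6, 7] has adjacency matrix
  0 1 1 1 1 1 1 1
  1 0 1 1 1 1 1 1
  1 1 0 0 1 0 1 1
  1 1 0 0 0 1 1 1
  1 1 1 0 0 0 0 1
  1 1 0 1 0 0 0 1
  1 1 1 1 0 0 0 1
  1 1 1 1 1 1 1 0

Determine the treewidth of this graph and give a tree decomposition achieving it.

The largest bag has 5 vertices, giving width 4; this decomposition certifies tw(G) ≤ 4. For the lower bound, the 5 vertices {0, 1, 2, 4, 7} are pairwise adjacent, and any tree decomposition puts a clique entirely inside one bag — forcing width ≥ 4. The upper and lower bounds meet at 4, so that is the treewidth.

Treewidth 4.
One optimal decomposition is:
Bags: B1 = {0, 1, 2, 6, 7}  B2 = {0, 1, 3, 6, 7}  B3 = {0, 1, 3, 5, 7}  B4 = {0, 1, 2, 4, 7}
Tree: B1–B2, B2–B3, B1–B4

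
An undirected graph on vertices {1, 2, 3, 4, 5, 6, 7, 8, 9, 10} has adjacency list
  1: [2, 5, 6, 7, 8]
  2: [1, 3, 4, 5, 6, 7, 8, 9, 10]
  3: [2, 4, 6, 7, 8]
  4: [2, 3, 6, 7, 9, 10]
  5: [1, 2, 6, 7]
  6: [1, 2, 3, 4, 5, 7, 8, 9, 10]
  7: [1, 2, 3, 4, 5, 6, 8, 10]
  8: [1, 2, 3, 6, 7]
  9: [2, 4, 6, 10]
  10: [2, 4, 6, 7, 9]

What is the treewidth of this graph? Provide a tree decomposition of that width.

Each bag holds 5 vertices, so the decomposition has width 4, which upper-bounds the treewidth. For the lower bound, the 5 vertices {2, 4, 6, 9, 10} are pairwise adjacent, and any tree decomposition puts a clique entirely inside one bag — forcing width ≥ 4. Combining the bounds, tw(G) = 4.

Treewidth 4.
One such decomposition:
Bags: B1 = {2, 3, 6, 7, 8}  B2 = {1, 2, 6, 7, 8}  B3 = {2, 3, 4, 6, 7}  B4 = {1, 2, 5, 6, 7}  B5 = {2, 4, 6, 7, 10}  B6 = {2, 4, 6, 9, 10}
Tree: B1–B2, B1–B3, B2–B4, B3–B5, B5–B6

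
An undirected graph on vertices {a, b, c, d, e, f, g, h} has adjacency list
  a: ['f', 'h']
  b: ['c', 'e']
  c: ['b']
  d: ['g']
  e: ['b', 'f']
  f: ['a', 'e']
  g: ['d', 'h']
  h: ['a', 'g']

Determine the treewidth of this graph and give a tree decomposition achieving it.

Treewidth 1.
Bags: B1 = {d, g}  B2 = {g, h}  B3 = {a, h}  B4 = {a, f}  B5 = {e, f}  B6 = {b, e}  B7 = {b, c}
Tree: B1–B2, B2–B3, B3–B4, B4–B5, B5–B6, B6–B7

Each bag holds 2 vertices, so the decomposition has width 1, which upper-bounds the treewidth. G has an edge, so its treewidth is at least 1. The upper and lower bounds meet at 1, so that is the treewidth.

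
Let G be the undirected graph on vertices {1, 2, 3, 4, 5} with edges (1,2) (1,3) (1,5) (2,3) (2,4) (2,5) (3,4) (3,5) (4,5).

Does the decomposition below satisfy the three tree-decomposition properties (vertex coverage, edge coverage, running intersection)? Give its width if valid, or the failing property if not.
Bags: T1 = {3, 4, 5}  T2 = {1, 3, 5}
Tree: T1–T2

No — vertex 2 appears in no bag.

A tree decomposition must satisfy three properties: every vertex lies in some bag; for every edge, both endpoints lie together in some bag; and for every vertex, the bags containing it form a connected subtree. Here vertex 2 appears in no bag, so the decomposition is invalid.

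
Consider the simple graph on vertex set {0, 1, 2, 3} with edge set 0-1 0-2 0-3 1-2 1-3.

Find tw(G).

A width-2 tree decomposition is:
Bags: B1 = {0, 1, 2}  B2 = {0, 1, 3}
Tree: B1–B2
The largest bag has 3 vertices, giving width 2; this decomposition certifies tw(G) ≤ 2. On the other hand G contains the 3-clique {0, 1, 2}. A clique must lie in a single bag of any decomposition, so no decomposition can have width below 2. Therefore the treewidth is 2.

2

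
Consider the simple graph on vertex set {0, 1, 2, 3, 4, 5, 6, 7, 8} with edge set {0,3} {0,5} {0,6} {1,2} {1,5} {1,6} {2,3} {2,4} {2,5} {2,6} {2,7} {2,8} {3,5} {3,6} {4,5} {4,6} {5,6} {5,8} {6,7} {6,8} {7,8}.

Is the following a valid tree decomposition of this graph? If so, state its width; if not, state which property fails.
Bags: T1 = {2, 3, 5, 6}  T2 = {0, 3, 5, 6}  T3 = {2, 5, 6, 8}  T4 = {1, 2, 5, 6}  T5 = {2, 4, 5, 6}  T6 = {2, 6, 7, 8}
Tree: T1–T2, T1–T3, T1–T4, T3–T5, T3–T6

Vertex coverage: the bags together contain {0, 1, 2, 3, 4, 5, 6, 7, 8}, the full vertex set. Edge coverage: each edge of G has both endpoints in at least one bag. Running intersection: for every vertex, the bags containing it form a connected subtree. All three properties hold, so this is a valid tree decomposition of width max|bag| − 1 = 3, and hence tw(G) ≤ 3.

Yes; width 3.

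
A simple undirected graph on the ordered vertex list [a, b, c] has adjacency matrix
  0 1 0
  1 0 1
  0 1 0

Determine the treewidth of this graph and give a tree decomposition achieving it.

Treewidth 1.
Bags: B1 = {a, b}  B2 = {b, c}
Tree: B1–B2

The largest bag has 2 vertices, giving width 1; this decomposition certifies tw(G) ≤ 1. Since G has at least one edge (e.g. b–a), it is not an edgeless graph, so tw(G) ≥ 1. Hence tw(G) = 1 exactly.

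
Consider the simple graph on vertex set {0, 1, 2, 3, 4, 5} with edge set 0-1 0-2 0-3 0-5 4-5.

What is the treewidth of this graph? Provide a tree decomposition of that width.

The largest bag has 2 vertices, giving width 1; this decomposition certifies tw(G) ≤ 1. Since G has at least one edge (e.g. 3–0), it is not an edgeless graph, so tw(G) ≥ 1. Therefore the treewidth is 1.

Treewidth 1.
One such decomposition:
Bags: B1 = {0, 3}  B2 = {0, 2}  B3 = {0, 5}  B4 = {4, 5}  B5 = {0, 1}
Tree: B1–B2, B1–B3, B3–B4, B3–B5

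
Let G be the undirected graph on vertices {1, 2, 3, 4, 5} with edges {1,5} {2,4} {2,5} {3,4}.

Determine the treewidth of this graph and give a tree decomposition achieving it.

Each bag holds 2 vertices, so the decomposition has width 1, which upper-bounds the treewidth. Any graph with an edge has treewidth ≥ 1, and G has the edge 3–4. The upper and lower bounds meet at 1, so that is the treewidth.

Treewidth 1.
One optimal decomposition is:
Bags: B1 = {3, 4}  B2 = {2, 4}  B3 = {2, 5}  B4 = {1, 5}
Tree: B1–B2, B2–B3, B3–B4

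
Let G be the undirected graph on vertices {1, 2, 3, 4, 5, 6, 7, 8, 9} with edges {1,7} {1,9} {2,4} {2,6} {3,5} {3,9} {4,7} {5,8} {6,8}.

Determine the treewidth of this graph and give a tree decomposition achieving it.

Treewidth 2.
One optimal decomposition is:
Bags: B1 = {1, 7, 9}  B2 = {4, 7, 9}  B3 = {2, 4, 9}  B4 = {2, 6, 9}  B5 = {6, 8, 9}  B6 = {5, 8, 9}  B7 = {3, 5, 9}
Tree: B1–B2, B2–B3, B3–B4, B4–B5, B5–B6, B6–B7

Each bag holds 3 vertices, so the decomposition has width 2, which upper-bounds the treewidth. For the lower bound, G contains the cycle 9–1–7–4–2–6–8–5–3–9, so G is not a forest; only forests have treewidth ≤ 1, hence tw(G) ≥ 2. Hence tw(G) = 2 exactly.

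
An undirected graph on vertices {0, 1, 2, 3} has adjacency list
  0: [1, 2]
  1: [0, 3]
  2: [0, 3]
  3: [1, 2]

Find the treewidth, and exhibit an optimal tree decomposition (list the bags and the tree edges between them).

The largest bag has 3 vertices, giving width 2; this decomposition certifies tw(G) ≤ 2. The edges 1–3–2–0–1 form a cycle, so G is not a tree and its treewidth is at least 2. Therefore the treewidth is 2.

Treewidth 2.
One such decomposition:
Bags: B1 = {1, 2, 3}  B2 = {0, 1, 2}
Tree: B1–B2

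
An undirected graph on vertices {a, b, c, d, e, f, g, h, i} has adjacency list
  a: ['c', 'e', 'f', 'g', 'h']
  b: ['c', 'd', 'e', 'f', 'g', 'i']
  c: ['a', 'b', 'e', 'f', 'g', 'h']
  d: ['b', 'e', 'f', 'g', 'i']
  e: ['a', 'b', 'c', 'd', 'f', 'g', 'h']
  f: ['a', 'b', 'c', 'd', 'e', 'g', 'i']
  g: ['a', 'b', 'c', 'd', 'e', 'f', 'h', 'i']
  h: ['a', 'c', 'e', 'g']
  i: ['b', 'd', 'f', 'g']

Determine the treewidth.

A width-4 tree decomposition is:
Bags: B1 = {b, d, e, f, g}  B2 = {b, c, e, f, g}  B3 = {a, c, e, f, g}  B4 = {b, d, f, g, i}  B5 = {a, c, e, g, h}
Tree: B1–B2, B2–B3, B1–B4, B3–B5
Each bag holds 5 vertices, so the decomposition has width 4, which upper-bounds the treewidth. On the other hand G contains the 5-clique {a, c, e, g, h}. A clique must lie in a single bag of any decomposition, so no decomposition can have width below 4. Combining the bounds, tw(G) = 4.

4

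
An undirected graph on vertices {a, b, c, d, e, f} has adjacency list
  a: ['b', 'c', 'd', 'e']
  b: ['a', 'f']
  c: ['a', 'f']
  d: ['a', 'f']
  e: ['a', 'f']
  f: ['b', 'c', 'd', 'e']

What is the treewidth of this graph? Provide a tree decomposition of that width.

Treewidth 2.
One such decomposition:
Bags: B1 = {a, d, f}  B2 = {a, b, f}  B3 = {a, e, f}  B4 = {a, c, f}
Tree: B1–B2, B2–B3, B3–B4

Each bag holds 3 vertices, so the decomposition has width 2, which upper-bounds the treewidth. Since d–f–b–a–d is a cycle in G, G is not acyclic. Forests are exactly the graphs of treewidth ≤ 1, so tw(G) ≥ 2. The upper and lower bounds meet at 2, so that is the treewidth.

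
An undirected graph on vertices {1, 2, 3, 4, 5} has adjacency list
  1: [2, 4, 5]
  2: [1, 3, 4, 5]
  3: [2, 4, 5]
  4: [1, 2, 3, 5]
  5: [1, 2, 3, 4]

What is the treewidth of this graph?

3

A width-3 tree decomposition is:
Bags: B1 = {2, 3, 4, 5}  B2 = {1, 2, 4, 5}
Tree: B1–B2
Each bag holds 4 vertices, so the decomposition has width 3, which upper-bounds the treewidth. Conversely, {1, 2, 4, 5} is a clique of size 4, and the vertices of any clique must share a bag in every tree decomposition; so some bag has ≥ 4 vertices and tw(G) ≥ 3. Hence tw(G) = 3 exactly.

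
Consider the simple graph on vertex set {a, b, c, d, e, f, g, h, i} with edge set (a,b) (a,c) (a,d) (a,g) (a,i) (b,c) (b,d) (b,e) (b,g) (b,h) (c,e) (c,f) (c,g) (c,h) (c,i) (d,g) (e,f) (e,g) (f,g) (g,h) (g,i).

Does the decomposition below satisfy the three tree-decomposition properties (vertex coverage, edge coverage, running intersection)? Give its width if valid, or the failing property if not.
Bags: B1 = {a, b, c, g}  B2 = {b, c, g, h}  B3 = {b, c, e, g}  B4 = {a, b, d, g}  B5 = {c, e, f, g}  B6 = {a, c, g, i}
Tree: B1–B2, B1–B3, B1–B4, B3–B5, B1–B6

Vertex coverage: the bags together contain {a, b, c, d, e, f, g, h, i}, the full vertex set. Edge coverage: each edge of G has both endpoints in at least one bag. Running intersection: for every vertex, the bags containing it form a connected subtree. All three properties hold, so this is a valid tree decomposition of width max|bag| − 1 = 3, and hence tw(G) ≤ 3.

Yes; width 3.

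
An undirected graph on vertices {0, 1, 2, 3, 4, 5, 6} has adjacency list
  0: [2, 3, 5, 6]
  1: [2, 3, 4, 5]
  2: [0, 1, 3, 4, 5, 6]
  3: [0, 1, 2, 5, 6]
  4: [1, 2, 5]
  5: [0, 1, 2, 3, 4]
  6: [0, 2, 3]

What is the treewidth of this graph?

3

A width-3 tree decomposition is:
Bags: B1 = {1, 2, 3, 5}  B2 = {0, 2, 3, 5}  B3 = {0, 2, 3, 6}  B4 = {1, 2, 4, 5}
Tree: B1–B2, B2–B3, B1–B4
Every bag has size at most 4, so the width is 4 − 1 = 3 and tw(G) ≤ 3. On the other hand G contains the 4-clique {0, 2, 3, 5}. A clique must lie in a single bag of any decomposition, so no decomposition can have width below 3. Therefore the treewidth is 3.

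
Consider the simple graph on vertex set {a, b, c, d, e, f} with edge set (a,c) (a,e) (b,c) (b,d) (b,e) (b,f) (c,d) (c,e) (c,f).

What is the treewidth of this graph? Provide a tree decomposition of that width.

Every bag has size at most 3, so the width is 3 − 1 = 2 and tw(G) ≤ 2. Conversely, {a, c, e} is a clique of size 3, and the vertices of any clique must share a bag in every tree decomposition; so some bag has ≥ 3 vertices and tw(G) ≥ 2. Hence tw(G) = 2 exactly.

Treewidth 2.
One such decomposition:
Bags: B1 = {b, c, d}  B2 = {b, c, e}  B3 = {b, c, f}  B4 = {a, c, e}
Tree: B1–B2, B1–B3, B2–B4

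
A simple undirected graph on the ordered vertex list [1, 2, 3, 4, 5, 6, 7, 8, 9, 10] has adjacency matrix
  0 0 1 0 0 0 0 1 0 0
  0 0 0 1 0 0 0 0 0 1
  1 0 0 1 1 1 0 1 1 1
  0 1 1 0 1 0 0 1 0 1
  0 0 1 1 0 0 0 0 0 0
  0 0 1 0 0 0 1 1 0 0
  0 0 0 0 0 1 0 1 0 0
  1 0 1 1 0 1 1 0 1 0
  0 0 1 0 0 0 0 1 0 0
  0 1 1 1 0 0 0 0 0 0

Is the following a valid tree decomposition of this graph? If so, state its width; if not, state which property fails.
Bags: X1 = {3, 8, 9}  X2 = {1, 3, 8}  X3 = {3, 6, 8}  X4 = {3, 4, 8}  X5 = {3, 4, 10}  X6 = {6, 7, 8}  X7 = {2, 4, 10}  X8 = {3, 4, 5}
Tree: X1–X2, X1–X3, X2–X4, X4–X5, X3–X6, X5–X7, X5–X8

Yes; width 2.

Checking the three conditions: (i) the bags cover all of {1, 2, 3, 4, 5, 6, 7, 8, 9, 10}; (ii) for each edge, some bag contains both endpoints; (iii) the bags containing any fixed vertex form a subtree. All hold, so the decomposition is valid with width 3 − 1 = 2.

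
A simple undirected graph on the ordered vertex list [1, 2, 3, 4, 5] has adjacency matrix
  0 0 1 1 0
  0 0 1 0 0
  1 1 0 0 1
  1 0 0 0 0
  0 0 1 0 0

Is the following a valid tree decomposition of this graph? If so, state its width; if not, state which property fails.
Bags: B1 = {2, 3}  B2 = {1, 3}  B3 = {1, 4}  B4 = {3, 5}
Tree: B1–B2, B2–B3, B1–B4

Checking the three conditions: (i) the bags cover all of {1, 2, 3, 4, 5}; (ii) for each edge, some bag contains both endpoints; (iii) the bags containing any fixed vertex form a subtree. All hold, so the decomposition is valid with width 2 − 1 = 1.

Yes; width 1.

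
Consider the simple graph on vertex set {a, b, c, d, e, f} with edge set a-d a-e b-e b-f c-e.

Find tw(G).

1

A width-1 tree decomposition is:
Bags: B1 = {a, e}  B2 = {a, d}  B3 = {b, e}  B4 = {b, f}  B5 = {c, e}
Tree: B1–B2, B1–B3, B3–B4, B3–B5
The largest bag has 2 vertices, giving width 1; this decomposition certifies tw(G) ≤ 1. Since G has at least one edge (e.g. e–a), it is not an edgeless graph, so tw(G) ≥ 1. The upper and lower bounds meet at 1, so that is the treewidth.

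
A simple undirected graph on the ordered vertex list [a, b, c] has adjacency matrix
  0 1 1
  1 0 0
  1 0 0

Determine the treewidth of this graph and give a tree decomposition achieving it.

Treewidth 1.
Bags: B1 = {a, c}  B2 = {a, b}
Tree: B1–B2

The largest bag has 2 vertices, giving width 1; this decomposition certifies tw(G) ≤ 1. Any graph with an edge has treewidth ≥ 1, and G has the edge a–c. The upper and lower bounds meet at 1, so that is the treewidth.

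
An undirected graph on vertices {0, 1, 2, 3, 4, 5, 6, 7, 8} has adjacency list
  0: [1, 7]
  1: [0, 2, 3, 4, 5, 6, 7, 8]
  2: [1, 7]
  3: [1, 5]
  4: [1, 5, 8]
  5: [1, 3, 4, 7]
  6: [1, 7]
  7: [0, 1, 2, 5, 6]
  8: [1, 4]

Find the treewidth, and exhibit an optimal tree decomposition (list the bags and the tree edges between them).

Each bag holds 3 vertices, so the decomposition has width 2, which upper-bounds the treewidth. For the lower bound, the 3 vertices {1, 4, 8} are pairwise adjacent, and any tree decomposition puts a clique entirely inside one bag — forcing width ≥ 2. Hence tw(G) = 2 exactly.

Treewidth 2.
Bags: B1 = {1, 4, 5}  B2 = {1, 5, 7}  B3 = {1, 4, 8}  B4 = {1, 2, 7}  B5 = {0, 1, 7}  B6 = {1, 6, 7}  B7 = {1, 3, 5}
Tree: B1–B2, B1–B3, B2–B4, B4–B5, B2–B6, B1–B7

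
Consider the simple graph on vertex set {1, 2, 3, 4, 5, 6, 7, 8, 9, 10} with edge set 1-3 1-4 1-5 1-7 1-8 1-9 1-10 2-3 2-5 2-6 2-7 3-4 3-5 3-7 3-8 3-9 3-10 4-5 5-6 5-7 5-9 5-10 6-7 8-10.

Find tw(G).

A width-3 tree decomposition is:
Bags: B1 = {2, 3, 5, 7}  B2 = {1, 3, 5, 7}  B3 = {1, 3, 4, 5}  B4 = {1, 3, 5, 10}  B5 = {1, 3, 5, 9}  B6 = {2, 5, 6, 7}  B7 = {1, 3, 8, 10}
Tree: B1–B2, B2–B3, B2–B4, B4–B5, B1–B6, B4–B7
The largest bag has 4 vertices, giving width 3; this decomposition certifies tw(G) ≤ 3. For the lower bound, the 4 vertices {1, 3, 8, 10} are pairwise adjacent, and any tree decomposition puts a clique entirely inside one bag — forcing width ≥ 3. Combining the bounds, tw(G) = 3.

3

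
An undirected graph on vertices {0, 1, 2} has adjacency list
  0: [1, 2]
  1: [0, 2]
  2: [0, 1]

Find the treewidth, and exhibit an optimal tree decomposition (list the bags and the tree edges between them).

With just one bag of size 3, the width is 3 − 1 = 2, so tw(G) ≤ 2. On the other hand G contains the 3-clique {0, 1, 2}. A clique must lie in a single bag of any decomposition, so no decomposition can have width below 2. Combining the bounds, tw(G) = 2.

Treewidth 2.
One such decomposition:
Bags: B1 = {0, 1, 2}
Tree: (single bag)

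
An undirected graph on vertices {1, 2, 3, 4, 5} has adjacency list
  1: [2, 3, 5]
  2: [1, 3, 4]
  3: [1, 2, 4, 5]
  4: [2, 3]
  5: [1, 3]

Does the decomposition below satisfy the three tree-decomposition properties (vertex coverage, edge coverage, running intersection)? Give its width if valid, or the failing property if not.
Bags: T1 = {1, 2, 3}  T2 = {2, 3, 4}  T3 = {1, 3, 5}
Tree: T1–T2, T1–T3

Yes; width 2.

Checking the three conditions: (i) the bags cover all of {1, 2, 3, 4, 5}; (ii) for each edge, some bag contains both endpoints; (iii) the bags containing any fixed vertex form a subtree. All hold, so the decomposition is valid with width 3 − 1 = 2.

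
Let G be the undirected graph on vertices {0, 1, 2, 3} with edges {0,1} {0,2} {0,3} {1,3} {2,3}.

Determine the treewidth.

2

A width-2 tree decomposition is:
Bags: B1 = {0, 2, 3}  B2 = {0, 1, 3}
Tree: B1–B2
Each bag holds 3 vertices, so the decomposition has width 2, which upper-bounds the treewidth. Conversely, {0, 1, 3} is a clique of size 3, and the vertices of any clique must share a bag in every tree decomposition; so some bag has ≥ 3 vertices and tw(G) ≥ 2. The upper and lower bounds meet at 2, so that is the treewidth.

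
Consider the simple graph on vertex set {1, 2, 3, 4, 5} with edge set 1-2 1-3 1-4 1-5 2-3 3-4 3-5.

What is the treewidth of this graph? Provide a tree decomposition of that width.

The largest bag has 3 vertices, giving width 2; this decomposition certifies tw(G) ≤ 2. Conversely, {1, 2, 3} is a clique of size 3, and the vertices of any clique must share a bag in every tree decomposition; so some bag has ≥ 3 vertices and tw(G) ≥ 2. Combining the bounds, tw(G) = 2.

Treewidth 2.
One optimal decomposition is:
Bags: B1 = {1, 3, 4}  B2 = {1, 2, 3}  B3 = {1, 3, 5}
Tree: B1–B2, B1–B3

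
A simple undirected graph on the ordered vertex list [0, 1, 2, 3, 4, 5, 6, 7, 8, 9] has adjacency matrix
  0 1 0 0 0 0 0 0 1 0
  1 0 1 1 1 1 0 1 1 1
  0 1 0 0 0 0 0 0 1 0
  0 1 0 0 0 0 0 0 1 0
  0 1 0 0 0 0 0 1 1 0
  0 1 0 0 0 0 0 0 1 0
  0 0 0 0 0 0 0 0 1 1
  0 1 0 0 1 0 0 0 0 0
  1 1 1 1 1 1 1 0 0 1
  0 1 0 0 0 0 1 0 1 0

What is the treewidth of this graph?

A width-2 tree decomposition is:
Bags: B1 = {1, 8, 9}  B2 = {6, 8, 9}  B3 = {1, 2, 8}  B4 = {0, 1, 8}  B5 = {1, 3, 8}  B6 = {1, 4, 8}  B7 = {1, 4, 7}  B8 = {1, 5, 8}
Tree: B1–B2, B1–B3, B1–B4, B4–B5, B4–B6, B6–B7, B1–B8
Every bag has size at most 3, so the width is 3 − 1 = 2 and tw(G) ≤ 2. Conversely, {0, 1, 8} is a clique of size 3, and the vertices of any clique must share a bag in every tree decomposition; so some bag has ≥ 3 vertices and tw(G) ≥ 2. Therefore the treewidth is 2.

2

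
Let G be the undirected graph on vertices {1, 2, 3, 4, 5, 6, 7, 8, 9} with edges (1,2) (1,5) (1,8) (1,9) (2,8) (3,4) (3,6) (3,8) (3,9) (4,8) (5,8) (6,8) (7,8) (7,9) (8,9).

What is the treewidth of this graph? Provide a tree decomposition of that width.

The largest bag has 3 vertices, giving width 2; this decomposition certifies tw(G) ≤ 2. For the lower bound, the 3 vertices {1, 8, 9} are pairwise adjacent, and any tree decomposition puts a clique entirely inside one bag — forcing width ≥ 2. Therefore the treewidth is 2.

Treewidth 2.
Bags: B1 = {1, 2, 8}  B2 = {1, 8, 9}  B3 = {1, 5, 8}  B4 = {3, 8, 9}  B5 = {3, 4, 8}  B6 = {3, 6, 8}  B7 = {7, 8, 9}
Tree: B1–B2, B2–B3, B2–B4, B4–B5, B4–B6, B4–B7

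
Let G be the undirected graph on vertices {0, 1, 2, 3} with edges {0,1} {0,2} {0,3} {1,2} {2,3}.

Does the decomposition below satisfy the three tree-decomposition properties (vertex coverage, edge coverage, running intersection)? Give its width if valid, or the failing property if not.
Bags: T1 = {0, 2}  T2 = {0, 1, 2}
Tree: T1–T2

A tree decomposition must satisfy three properties: every vertex lies in some bag; for every edge, both endpoints lie together in some bag; and for every vertex, the bags containing it form a connected subtree. Here vertex 3 appears in no bag, so the decomposition is invalid.

No — vertex 3 appears in no bag.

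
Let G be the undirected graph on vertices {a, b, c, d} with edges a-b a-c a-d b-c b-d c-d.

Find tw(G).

3

A width-3 tree decomposition is:
Bags: B1 = {a, b, c, d}
Tree: (single bag)
With just one bag of size 4, the width is 4 − 1 = 3, so tw(G) ≤ 3. For the lower bound, the 4 vertices {a, b, c, d} are pairwise adjacent, and any tree decomposition puts a clique entirely inside one bag — forcing width ≥ 3. Hence tw(G) = 3 exactly.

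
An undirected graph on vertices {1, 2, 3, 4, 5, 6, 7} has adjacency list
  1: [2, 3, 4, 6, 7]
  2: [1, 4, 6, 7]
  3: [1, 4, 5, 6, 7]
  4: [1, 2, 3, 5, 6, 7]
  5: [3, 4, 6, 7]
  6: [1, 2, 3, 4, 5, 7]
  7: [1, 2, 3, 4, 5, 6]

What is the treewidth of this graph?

4

A width-4 tree decomposition is:
Bags: B1 = {3, 4, 5, 6, 7}  B2 = {1, 3, 4, 6, 7}  B3 = {1, 2, 4, 6, 7}
Tree: B1–B2, B2–B3
Every bag has size at most 5, so the width is 5 − 1 = 4 and tw(G) ≤ 4. On the other hand G contains the 5-clique {1, 2, 4, 6, 7}. A clique must lie in a single bag of any decomposition, so no decomposition can have width below 4. The upper and lower bounds meet at 4, so that is the treewidth.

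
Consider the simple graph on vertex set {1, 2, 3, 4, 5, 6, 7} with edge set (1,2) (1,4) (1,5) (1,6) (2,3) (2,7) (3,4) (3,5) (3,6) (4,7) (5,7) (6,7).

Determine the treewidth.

A width-3 tree decomposition is:
Bags: B1 = {1, 2, 3, 7}  B2 = {1, 3, 5, 7}  B3 = {1, 3, 6, 7}  B4 = {1, 3, 4, 7}
Tree: B1–B2, B2–B3, B3–B4
Each bag holds 4 vertices, so the decomposition has width 3, which upper-bounds the treewidth. For the lower bound: the 4 vertex sets {2,3}, {1,5}, {7}, {6} are disjoint, each induces a connected subgraph, and every pair is joined by at least one edge of G. Contracting each set to a single vertex therefore yields K_{4} as a minor, and since treewidth is minor-monotone, tw(G) ≥ tw(K_{4}) = 3. Therefore the treewidth is 3.

3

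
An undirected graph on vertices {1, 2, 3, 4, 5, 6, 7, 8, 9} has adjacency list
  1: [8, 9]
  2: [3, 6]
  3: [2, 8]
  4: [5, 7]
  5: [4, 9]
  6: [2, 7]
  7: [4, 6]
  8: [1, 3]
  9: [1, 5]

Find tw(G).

2

A width-2 tree decomposition is:
Bags: B1 = {4, 5, 9}  B2 = {1, 4, 9}  B3 = {1, 4, 8}  B4 = {3, 4, 8}  B5 = {2, 3, 4}  B6 = {2, 4, 6}  B7 = {4, 6, 7}
Tree: B1–B2, B2–B3, B3–B4, B4–B5, B5–B6, B6–B7
Each bag holds 3 vertices, so the decomposition has width 2, which upper-bounds the treewidth. Since 4–5–9–1–8–3–2–6–7–4 is a cycle in G, G is not acyclic. Forests are exactly the graphs of treewidth ≤ 1, so tw(G) ≥ 2. Therefore the treewidth is 2.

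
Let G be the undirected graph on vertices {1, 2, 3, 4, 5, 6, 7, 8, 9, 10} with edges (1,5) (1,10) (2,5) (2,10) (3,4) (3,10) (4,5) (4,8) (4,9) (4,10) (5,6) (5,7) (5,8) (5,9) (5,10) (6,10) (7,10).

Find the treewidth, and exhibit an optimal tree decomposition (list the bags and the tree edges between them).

The largest bag has 3 vertices, giving width 2; this decomposition certifies tw(G) ≤ 2. On the other hand G contains the 3-clique {3, 4, 10}. A clique must lie in a single bag of any decomposition, so no decomposition can have width below 2. Therefore the treewidth is 2.

Treewidth 2.
Bags: B1 = {5, 7, 10}  B2 = {1, 5, 10}  B3 = {5, 6, 10}  B4 = {4, 5, 10}  B5 = {4, 5, 9}  B6 = {3, 4, 10}  B7 = {4, 5, 8}  B8 = {2, 5, 10}
Tree: B1–B2, B2–B3, B1–B4, B4–B5, B4–B6, B4–B7, B1–B8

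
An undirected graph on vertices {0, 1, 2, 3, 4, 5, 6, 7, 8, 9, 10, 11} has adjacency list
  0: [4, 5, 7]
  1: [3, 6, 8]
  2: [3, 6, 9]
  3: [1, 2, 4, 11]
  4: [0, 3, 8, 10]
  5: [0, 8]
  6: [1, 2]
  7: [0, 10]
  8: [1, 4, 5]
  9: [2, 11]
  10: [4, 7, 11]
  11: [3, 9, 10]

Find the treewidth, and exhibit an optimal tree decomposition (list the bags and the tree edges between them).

Treewidth 3.
One optimal decomposition is:
Bags: B1 = {0, 5, 7, 10}  B2 = {0, 4, 5, 10}  B3 = {4, 5, 8, 10}  B4 = {4, 8, 10, 11}  B5 = {3, 4, 8, 11}  B6 = {1, 3, 8, 11}  B7 = {1, 3, 9, 11}  B8 = {1, 2, 3, 9}  B9 = {1, 2, 6, 9}
Tree: B1–B2, B2–B3, B3–B4, B4–B5, B5–B6, B6–B7, B7–B8, B8–B9

Each bag holds 4 vertices, so the decomposition has width 3, which upper-bounds the treewidth. For the lower bound: the 4 vertex sets {0,5,7}, {10}, {4}, {1,3,8,11} are disjoint, each induces a connected subgraph, and every pair is joined by at least one edge of G. Contracting each set to a single vertex therefore yields K_{4} as a minor, and since treewidth is minor-monotone, tw(G) ≥ tw(K_{4}) = 3. The upper and lower bounds meet at 3, so that is the treewidth.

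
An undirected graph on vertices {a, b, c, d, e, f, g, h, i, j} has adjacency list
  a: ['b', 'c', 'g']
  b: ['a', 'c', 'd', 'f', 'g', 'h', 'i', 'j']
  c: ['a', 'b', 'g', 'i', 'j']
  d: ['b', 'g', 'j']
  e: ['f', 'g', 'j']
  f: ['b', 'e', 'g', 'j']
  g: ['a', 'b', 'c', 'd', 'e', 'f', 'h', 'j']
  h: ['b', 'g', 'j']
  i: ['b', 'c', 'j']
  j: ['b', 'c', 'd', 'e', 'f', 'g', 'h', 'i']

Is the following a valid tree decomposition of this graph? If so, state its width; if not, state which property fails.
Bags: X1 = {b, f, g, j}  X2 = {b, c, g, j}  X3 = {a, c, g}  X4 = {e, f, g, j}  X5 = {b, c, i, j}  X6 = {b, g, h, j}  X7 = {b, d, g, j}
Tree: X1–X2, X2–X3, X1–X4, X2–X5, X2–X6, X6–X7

A tree decomposition must satisfy three properties: every vertex lies in some bag; for every edge, both endpoints lie together in some bag; and for every vertex, the bags containing it form a connected subtree. Here edge (b,a) lies in no bag, so the decomposition is invalid.

No — edge (b,a) lies in no bag.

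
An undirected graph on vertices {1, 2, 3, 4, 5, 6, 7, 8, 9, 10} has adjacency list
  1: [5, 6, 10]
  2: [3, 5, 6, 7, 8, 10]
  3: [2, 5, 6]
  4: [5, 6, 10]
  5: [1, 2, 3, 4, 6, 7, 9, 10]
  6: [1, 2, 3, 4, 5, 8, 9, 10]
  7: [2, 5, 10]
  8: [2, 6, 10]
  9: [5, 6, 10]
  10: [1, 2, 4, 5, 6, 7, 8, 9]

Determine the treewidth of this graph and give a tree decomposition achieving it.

The largest bag has 4 vertices, giving width 3; this decomposition certifies tw(G) ≤ 3. On the other hand G contains the 4-clique {2, 6, 8, 10}. A clique must lie in a single bag of any decomposition, so no decomposition can have width below 3. The upper and lower bounds meet at 3, so that is the treewidth.

Treewidth 3.
One such decomposition:
Bags: B1 = {4, 5, 6, 10}  B2 = {2, 5, 6, 10}  B3 = {2, 5, 7, 10}  B4 = {2, 6, 8, 10}  B5 = {5, 6, 9, 10}  B6 = {1, 5, 6, 10}  B7 = {2, 3, 5, 6}
Tree: B1–B2, B2–B3, B2–B4, B1–B5, B5–B6, B2–B7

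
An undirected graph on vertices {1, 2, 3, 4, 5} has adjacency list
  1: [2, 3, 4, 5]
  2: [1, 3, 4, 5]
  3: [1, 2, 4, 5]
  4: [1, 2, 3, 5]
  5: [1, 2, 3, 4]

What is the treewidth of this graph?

4

A width-4 tree decomposition is:
Bags: B1 = {1, 2, 3, 4, 5}
Tree: (single bag)
A single bag containing all 5 vertices is trivially a valid decomposition of width 4. For the lower bound, the 5 vertices {1, 2, 3, 4, 5} are pairwise adjacent, and any tree decomposition puts a clique entirely inside one bag — forcing width ≥ 4. Hence tw(G) = 4 exactly.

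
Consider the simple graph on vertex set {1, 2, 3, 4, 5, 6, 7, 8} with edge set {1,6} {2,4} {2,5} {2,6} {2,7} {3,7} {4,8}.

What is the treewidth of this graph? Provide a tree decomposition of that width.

Treewidth 1.
Bags: B1 = {2, 4}  B2 = {2, 7}  B3 = {2, 6}  B4 = {3, 7}  B5 = {2, 5}  B6 = {4, 8}  B7 = {1, 6}
Tree: B1–B2, B2–B3, B2–B4, B2–B5, B1–B6, B3–B7

Every bag has size at most 2, so the width is 2 − 1 = 1 and tw(G) ≤ 1. G has an edge, so its treewidth is at least 1. Combining the bounds, tw(G) = 1.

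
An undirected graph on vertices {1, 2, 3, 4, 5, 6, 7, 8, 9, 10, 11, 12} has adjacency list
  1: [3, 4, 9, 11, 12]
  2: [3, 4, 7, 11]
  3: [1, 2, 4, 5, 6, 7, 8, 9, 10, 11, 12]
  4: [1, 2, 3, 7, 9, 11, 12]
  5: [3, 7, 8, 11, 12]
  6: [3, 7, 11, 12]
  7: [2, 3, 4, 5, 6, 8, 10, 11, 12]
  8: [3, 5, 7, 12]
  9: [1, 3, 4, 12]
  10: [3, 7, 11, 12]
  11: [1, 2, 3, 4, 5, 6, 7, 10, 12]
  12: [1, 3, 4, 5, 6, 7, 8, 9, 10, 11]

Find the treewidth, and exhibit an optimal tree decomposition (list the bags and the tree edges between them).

Every bag has size at most 5, so the width is 5 − 1 = 4 and tw(G) ≤ 4. For the lower bound, the 5 vertices {2, 3, 4, 7, 11} are pairwise adjacent, and any tree decomposition puts a clique entirely inside one bag — forcing width ≥ 4. Combining the bounds, tw(G) = 4.

Treewidth 4.
One optimal decomposition is:
Bags: B1 = {1, 3, 4, 11, 12}  B2 = {3, 4, 7, 11, 12}  B3 = {1, 3, 4, 9, 12}  B4 = {2, 3, 4, 7, 11}  B5 = {3, 5, 7, 11, 12}  B6 = {3, 6, 7, 11, 12}  B7 = {3, 5, 7, 8, 12}  B8 = {3, 7, 10, 11, 12}
Tree: B1–B2, B1–B3, B2–B4, B2–B5, B2–B6, B5–B7, B2–B8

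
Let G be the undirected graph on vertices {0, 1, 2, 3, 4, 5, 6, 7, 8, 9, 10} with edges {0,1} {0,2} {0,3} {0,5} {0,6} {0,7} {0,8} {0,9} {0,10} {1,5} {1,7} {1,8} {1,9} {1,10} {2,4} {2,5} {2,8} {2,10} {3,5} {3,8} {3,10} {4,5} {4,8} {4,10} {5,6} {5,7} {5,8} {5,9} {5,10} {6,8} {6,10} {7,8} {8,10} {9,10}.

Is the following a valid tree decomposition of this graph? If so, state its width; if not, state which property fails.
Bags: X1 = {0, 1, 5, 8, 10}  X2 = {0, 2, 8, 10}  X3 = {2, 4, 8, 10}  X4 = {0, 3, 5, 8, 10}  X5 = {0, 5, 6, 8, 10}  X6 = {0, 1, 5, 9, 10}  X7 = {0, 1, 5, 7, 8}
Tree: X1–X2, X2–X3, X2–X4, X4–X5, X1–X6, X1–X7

No — edge (5,2) lies in no bag.

A tree decomposition must satisfy three properties: every vertex lies in some bag; for every edge, both endpoints lie together in some bag; and for every vertex, the bags containing it form a connected subtree. Here edge (5,2) lies in no bag, so the decomposition is invalid.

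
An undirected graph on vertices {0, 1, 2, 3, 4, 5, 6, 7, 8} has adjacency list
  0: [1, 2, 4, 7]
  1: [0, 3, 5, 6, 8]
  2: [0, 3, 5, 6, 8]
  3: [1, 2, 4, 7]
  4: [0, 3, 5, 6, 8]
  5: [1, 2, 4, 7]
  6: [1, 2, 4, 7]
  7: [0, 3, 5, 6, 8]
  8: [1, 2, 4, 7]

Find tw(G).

4

A width-4 tree decomposition is:
Bags: B1 = {0, 1, 2, 4, 7}  B2 = {1, 2, 4, 7, 8}  B3 = {1, 2, 3, 4, 7}  B4 = {1, 2, 4, 6, 7}  B5 = {1, 2, 4, 5, 7}
Tree: B1–B2, B2–B3, B3–B4, B4–B5
The largest bag has 5 vertices, giving width 4; this decomposition certifies tw(G) ≤ 4. For the lower bound: the 5 vertex sets {0,4}, {1,8}, {2,3}, {7}, {6} are disjoint, each induces a connected subgraph, and every pair is joined by at least one edge of G. Contracting each set to a single vertex therefore yields K_{5} as a minor, and since treewidth is minor-monotone, tw(G) ≥ tw(K_{5}) = 4. The upper and lower bounds meet at 4, so that is the treewidth.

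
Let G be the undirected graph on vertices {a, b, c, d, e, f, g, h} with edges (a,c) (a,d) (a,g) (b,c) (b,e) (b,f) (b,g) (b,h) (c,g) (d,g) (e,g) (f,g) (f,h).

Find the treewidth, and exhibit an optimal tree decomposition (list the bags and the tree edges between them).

Treewidth 2.
One optimal decomposition is:
Bags: B1 = {b, c, g}  B2 = {a, c, g}  B3 = {b, e, g}  B4 = {a, d, g}  B5 = {b, f, g}  B6 = {b, f, h}
Tree: B1–B2, B1–B3, B2–B4, B3–B5, B5–B6

Every bag has size at most 3, so the width is 3 − 1 = 2 and tw(G) ≤ 2. For the lower bound, the 3 vertices {a, d, g} are pairwise adjacent, and any tree decomposition puts a clique entirely inside one bag — forcing width ≥ 2. Combining the bounds, tw(G) = 2.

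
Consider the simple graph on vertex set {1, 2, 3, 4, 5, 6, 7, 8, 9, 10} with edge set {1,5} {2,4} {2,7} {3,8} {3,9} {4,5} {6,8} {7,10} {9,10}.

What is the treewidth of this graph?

A width-1 tree decomposition is:
Bags: B1 = {1, 5}  B2 = {4, 5}  B3 = {2, 4}  B4 = {2, 7}  B5 = {7, 10}  B6 = {9, 10}  B7 = {3, 9}  B8 = {3, 8}  B9 = {6, 8}
Tree: B1–B2, B2–B3, B3–B4, B4–B5, B5–B6, B6–B7, B7–B8, B8–B9
Every bag has size at most 2, so the width is 2 − 1 = 1 and tw(G) ≤ 1. Since G has at least one edge (e.g. 1–5), it is not an edgeless graph, so tw(G) ≥ 1. Combining the bounds, tw(G) = 1.

1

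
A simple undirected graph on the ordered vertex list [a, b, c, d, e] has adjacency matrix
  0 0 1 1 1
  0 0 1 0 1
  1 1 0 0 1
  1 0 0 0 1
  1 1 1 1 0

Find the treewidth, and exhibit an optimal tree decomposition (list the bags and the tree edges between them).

Treewidth 2.
One optimal decomposition is:
Bags: B1 = {a, d, e}  B2 = {a, c, e}  B3 = {b, c, e}
Tree: B1–B2, B2–B3

Each bag holds 3 vertices, so the decomposition has width 2, which upper-bounds the treewidth. On the other hand G contains the 3-clique {a, d, e}. A clique must lie in a single bag of any decomposition, so no decomposition can have width below 2. Combining the bounds, tw(G) = 2.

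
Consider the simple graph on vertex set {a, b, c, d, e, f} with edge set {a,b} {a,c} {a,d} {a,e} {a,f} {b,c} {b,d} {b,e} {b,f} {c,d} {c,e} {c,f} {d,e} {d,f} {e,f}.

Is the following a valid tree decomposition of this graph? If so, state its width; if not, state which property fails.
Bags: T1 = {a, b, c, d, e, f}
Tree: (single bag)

Every vertex of G appears in some bag (union = {a, b, c, d, e, f}); every edge is covered by a bag; and for each vertex v the set of bags containing v is connected in the bag tree. The decomposition is therefore valid. The largest bag has 6 vertices, so the width is 5.

Yes; width 5.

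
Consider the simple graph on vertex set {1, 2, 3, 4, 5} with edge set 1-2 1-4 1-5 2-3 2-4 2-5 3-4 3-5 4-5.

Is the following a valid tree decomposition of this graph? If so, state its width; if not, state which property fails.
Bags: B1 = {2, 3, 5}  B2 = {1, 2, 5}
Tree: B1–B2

No — vertex 4 appears in no bag.

A tree decomposition must satisfy three properties: every vertex lies in some bag; for every edge, both endpoints lie together in some bag; and for every vertex, the bags containing it form a connected subtree. Here vertex 4 appears in no bag, so the decomposition is invalid.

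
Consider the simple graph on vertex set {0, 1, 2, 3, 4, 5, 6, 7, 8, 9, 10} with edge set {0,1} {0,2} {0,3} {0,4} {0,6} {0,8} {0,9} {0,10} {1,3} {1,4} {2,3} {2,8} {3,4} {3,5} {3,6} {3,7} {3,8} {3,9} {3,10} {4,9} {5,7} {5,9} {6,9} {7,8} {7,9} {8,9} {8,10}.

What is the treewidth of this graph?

3

A width-3 tree decomposition is:
Bags: B1 = {0, 3, 8, 9}  B2 = {0, 2, 3, 8}  B3 = {0, 3, 4, 9}  B4 = {0, 3, 8, 10}  B5 = {3, 7, 8, 9}  B6 = {3, 5, 7, 9}  B7 = {0, 3, 6, 9}  B8 = {0, 1, 3, 4}
Tree: B1–B2, B1–B3, B2–B4, B1–B5, B5–B6, B3–B7, B3–B8
The largest bag has 4 vertices, giving width 3; this decomposition certifies tw(G) ≤ 3. On the other hand G contains the 4-clique {0, 3, 8, 9}. A clique must lie in a single bag of any decomposition, so no decomposition can have width below 3. Combining the bounds, tw(G) = 3.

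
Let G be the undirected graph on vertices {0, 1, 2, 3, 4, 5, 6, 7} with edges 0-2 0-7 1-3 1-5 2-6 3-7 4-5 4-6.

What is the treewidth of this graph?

A width-2 tree decomposition is:
Bags: B1 = {1, 3, 7}  B2 = {0, 1, 7}  B3 = {0, 1, 2}  B4 = {1, 2, 6}  B5 = {1, 4, 6}  B6 = {1, 4, 5}
Tree: B1–B2, B2–B3, B3–B4, B4–B5, B5–B6
Each bag holds 3 vertices, so the decomposition has width 2, which upper-bounds the treewidth. For the lower bound, G contains the cycle 1–3–7–0–2–6–4–5–1, so G is not a forest; only forests have treewidth ≤ 1, hence tw(G) ≥ 2. Therefore the treewidth is 2.

2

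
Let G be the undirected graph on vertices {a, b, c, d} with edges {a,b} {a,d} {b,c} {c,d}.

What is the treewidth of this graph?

A width-2 tree decomposition is:
Bags: B1 = {a, b, d}  B2 = {b, c, d}
Tree: B1–B2
Each bag holds 3 vertices, so the decomposition has width 2, which upper-bounds the treewidth. Since b–a–d–c–b is a cycle in G, G is not acyclic. Forests are exactly the graphs of treewidth ≤ 1, so tw(G) ≥ 2. Therefore the treewidth is 2.

2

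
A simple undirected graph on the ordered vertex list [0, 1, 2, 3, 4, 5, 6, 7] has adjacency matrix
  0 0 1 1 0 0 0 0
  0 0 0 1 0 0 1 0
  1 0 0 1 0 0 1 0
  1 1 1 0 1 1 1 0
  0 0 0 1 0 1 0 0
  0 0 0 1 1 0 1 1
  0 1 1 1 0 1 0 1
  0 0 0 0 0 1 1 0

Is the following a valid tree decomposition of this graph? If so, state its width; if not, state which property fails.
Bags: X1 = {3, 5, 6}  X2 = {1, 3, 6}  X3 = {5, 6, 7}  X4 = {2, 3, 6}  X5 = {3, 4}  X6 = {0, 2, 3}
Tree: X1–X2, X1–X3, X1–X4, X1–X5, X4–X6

A tree decomposition must satisfy three properties: every vertex lies in some bag; for every edge, both endpoints lie together in some bag; and for every vertex, the bags containing it form a connected subtree. Here edge (5,4) lies in no bag, so the decomposition is invalid.

No — edge (5,4) lies in no bag.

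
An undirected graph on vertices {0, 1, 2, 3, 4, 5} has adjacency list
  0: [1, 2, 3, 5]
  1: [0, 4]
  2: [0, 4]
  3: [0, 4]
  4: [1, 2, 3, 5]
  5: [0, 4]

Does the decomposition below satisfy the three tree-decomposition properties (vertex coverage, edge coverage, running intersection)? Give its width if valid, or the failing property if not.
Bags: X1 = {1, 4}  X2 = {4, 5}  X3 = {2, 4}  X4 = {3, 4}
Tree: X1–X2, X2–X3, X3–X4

A tree decomposition must satisfy three properties: every vertex lies in some bag; for every edge, both endpoints lie together in some bag; and for every vertex, the bags containing it form a connected subtree. Here vertex 0 appears in no bag, so the decomposition is invalid.

No — vertex 0 appears in no bag.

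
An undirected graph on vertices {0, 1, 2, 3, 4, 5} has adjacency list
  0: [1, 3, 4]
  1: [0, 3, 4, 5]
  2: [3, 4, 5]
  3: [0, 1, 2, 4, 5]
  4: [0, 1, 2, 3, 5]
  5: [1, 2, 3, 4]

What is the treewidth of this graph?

3

A width-3 tree decomposition is:
Bags: B1 = {0, 1, 3, 4}  B2 = {1, 3, 4, 5}  B3 = {2, 3, 4, 5}
Tree: B1–B2, B2–B3
The largest bag has 4 vertices, giving width 3; this decomposition certifies tw(G) ≤ 3. On the other hand G contains the 4-clique {0, 1, 3, 4}. A clique must lie in a single bag of any decomposition, so no decomposition can have width below 3. Therefore the treewidth is 3.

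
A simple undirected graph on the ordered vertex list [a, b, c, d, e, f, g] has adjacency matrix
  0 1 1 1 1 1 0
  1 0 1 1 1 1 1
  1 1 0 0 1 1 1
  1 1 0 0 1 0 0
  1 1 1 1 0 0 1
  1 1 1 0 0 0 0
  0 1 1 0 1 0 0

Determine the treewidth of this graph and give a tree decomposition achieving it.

Treewidth 3.
One such decomposition:
Bags: B1 = {a, b, c, e}  B2 = {b, c, e, g}  B3 = {a, b, c, f}  B4 = {a, b, d, e}
Tree: B1–B2, B1–B3, B1–B4

Every bag has size at most 4, so the width is 4 − 1 = 3 and tw(G) ≤ 3. For the lower bound, the 4 vertices {a, b, d, e} are pairwise adjacent, and any tree decomposition puts a clique entirely inside one bag — forcing width ≥ 3. Combining the bounds, tw(G) = 3.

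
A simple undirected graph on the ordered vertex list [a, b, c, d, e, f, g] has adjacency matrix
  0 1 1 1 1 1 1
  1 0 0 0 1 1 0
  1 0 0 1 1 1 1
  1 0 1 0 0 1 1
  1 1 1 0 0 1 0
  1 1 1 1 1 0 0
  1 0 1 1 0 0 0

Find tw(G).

3

A width-3 tree decomposition is:
Bags: B1 = {a, c, e, f}  B2 = {a, c, d, f}  B3 = {a, c, d, g}  B4 = {a, b, e, f}
Tree: B1–B2, B2–B3, B1–B4
Every bag has size at most 4, so the width is 4 − 1 = 3 and tw(G) ≤ 3. On the other hand G contains the 4-clique {a, c, d, g}. A clique must lie in a single bag of any decomposition, so no decomposition can have width below 3. The upper and lower bounds meet at 3, so that is the treewidth.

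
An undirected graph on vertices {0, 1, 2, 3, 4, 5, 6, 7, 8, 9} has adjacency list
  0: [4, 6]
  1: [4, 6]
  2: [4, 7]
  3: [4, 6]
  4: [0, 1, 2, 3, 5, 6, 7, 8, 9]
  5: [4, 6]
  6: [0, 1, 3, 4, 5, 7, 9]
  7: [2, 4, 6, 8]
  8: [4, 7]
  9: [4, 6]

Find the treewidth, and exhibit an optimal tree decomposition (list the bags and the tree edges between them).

Treewidth 2.
One optimal decomposition is:
Bags: B1 = {4, 7, 8}  B2 = {4, 6, 7}  B3 = {4, 5, 6}  B4 = {4, 6, 9}  B5 = {2, 4, 7}  B6 = {0, 4, 6}  B7 = {1, 4, 6}  B8 = {3, 4, 6}
Tree: B1–B2, B2–B3, B2–B4, B2–B5, B2–B6, B2–B7, B2–B8

Every bag has size at most 3, so the width is 3 − 1 = 2 and tw(G) ≤ 2. On the other hand G contains the 3-clique {4, 7, 8}. A clique must lie in a single bag of any decomposition, so no decomposition can have width below 2. Hence tw(G) = 2 exactly.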